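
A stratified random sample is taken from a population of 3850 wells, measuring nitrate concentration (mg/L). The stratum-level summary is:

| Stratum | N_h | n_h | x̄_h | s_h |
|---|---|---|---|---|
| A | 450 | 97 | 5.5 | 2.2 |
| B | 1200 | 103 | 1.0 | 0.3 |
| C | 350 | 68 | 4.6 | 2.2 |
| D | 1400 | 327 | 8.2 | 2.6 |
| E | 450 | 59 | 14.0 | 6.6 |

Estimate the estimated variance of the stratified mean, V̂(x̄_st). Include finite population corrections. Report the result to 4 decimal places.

V̂(x̄_st) ≈ 0.0119

V̂(x̄_st) = Σ W_h² (1 − n_h/N_h) s_h²/n_h, with W_h = N_h/N and N = 3850:
  stratum A: (450/3850)²·(1 − 97/450)·2.2²/97 = 0.000534736
  stratum B: (1200/3850)²·(1 − 103/1200)·0.3²/103 = 7.76018e-05
  stratum C: (350/3850)²·(1 − 68/350)·2.2²/68 = 0.00047395
  stratum D: (1400/3850)²·(1 − 327/1400)·2.6²/327 = 0.0020951
  stratum E: (450/3850)²·(1 − 59/450)·6.6²/59 = 0.00876403
V̂(x̄_st) = 0.0119454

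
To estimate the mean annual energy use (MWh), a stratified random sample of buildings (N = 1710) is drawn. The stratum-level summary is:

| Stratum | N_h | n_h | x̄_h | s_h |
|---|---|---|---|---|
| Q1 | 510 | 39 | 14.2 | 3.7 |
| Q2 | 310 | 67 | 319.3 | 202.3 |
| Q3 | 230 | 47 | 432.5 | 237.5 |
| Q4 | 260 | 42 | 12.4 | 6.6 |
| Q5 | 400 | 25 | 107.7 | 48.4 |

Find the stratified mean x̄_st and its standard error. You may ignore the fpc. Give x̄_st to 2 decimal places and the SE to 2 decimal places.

x̄_st ≈ 147.37, SE ≈ 6.85

x̄_st = Σ W_h x̄_h = (510·14.2 + 310·319.3 + 230·432.5 + 260·12.4 + 400·107.7)/1710 = 147.37076
V̂(x̄_st) = Σ W_h² s_h²/n_h, with W_h = N_h/N and N = 1710:
  stratum Q1: (510/1710)²·3.7²/39 = 0.0312239
  stratum Q2: (310/1710)²·202.3²/67 = 20.0747
  stratum Q3: (230/1710)²·237.5²/47 = 21.7116
  stratum Q4: (260/1710)²·6.6²/42 = 0.0239769
  stratum Q5: (400/1710)²·48.4²/25 = 5.12718
V̂(x̄_st) = 46.9687
SE(x̄_st) = √46.9687 = 6.85337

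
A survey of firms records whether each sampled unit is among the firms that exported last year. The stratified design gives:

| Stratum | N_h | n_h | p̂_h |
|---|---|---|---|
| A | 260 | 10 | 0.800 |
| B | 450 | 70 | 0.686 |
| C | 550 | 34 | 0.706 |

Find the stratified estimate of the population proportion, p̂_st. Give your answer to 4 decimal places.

N = 1260; stratum weights W_h = N_h/N.
p̂_st = Σ W_h p̂_h = (260·0.800 + 450·0.686 + 550·0.706)/1260 = 0.71825

p̂_st ≈ 0.7183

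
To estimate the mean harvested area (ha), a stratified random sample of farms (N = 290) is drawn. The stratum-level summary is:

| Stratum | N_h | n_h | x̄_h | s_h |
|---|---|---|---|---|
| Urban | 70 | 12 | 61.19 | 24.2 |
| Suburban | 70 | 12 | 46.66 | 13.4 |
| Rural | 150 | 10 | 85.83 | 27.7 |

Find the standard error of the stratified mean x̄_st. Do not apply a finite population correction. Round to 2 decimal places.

SE(x̄_st) ≈ 4.92

V̂(x̄_st) = Σ W_h² s_h²/n_h, with W_h = N_h/N and N = 290:
  stratum Urban: (70/290)²·24.2²/12 = 2.84348
  stratum Suburban: (70/290)²·13.4²/12 = 0.871823
  stratum Rural: (150/290)²·27.7²/10 = 20.528
V̂(x̄_st) = 24.2433
SE(x̄_st) = √24.2433 = 4.92375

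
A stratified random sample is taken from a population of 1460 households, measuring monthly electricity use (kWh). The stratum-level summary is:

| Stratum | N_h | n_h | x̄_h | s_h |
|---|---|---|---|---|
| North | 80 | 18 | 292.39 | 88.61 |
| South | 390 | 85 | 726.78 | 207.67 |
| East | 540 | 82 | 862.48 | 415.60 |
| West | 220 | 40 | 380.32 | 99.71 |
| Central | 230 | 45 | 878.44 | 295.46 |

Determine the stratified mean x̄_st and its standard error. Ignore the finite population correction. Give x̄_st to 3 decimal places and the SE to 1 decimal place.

x̄_st = Σ W_h x̄_h = (80·292.39 + 390·726.78 + 540·862.48 + 220·380.32 + 230·878.44)/1460 = 724.85356
V̂(x̄_st) = Σ W_h² s_h²/n_h, with W_h = N_h/N and N = 1460:
  stratum North: (80/1460)²·88.61²/18 = 1.30969
  stratum South: (390/1460)²·207.67²/85 = 36.2036
  stratum East: (540/1460)²·415.60²/82 = 288.15
  stratum West: (220/1460)²·99.71²/40 = 5.64361
  stratum Central: (230/1460)²·295.46²/45 = 48.1432
V̂(x̄_st) = 379.45
SE(x̄_st) = √379.45 = 19.4795

x̄_st ≈ 724.854, SE ≈ 19.5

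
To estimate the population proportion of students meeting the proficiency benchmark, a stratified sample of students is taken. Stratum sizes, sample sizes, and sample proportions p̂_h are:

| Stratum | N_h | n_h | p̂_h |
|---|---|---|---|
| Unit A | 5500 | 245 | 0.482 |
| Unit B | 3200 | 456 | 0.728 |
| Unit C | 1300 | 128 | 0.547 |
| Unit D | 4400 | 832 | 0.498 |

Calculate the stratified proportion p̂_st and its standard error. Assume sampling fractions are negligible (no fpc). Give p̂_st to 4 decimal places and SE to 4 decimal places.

N = 14400; stratum weights W_h = N_h/N.
p̂_st = Σ W_h p̂_h = (5500·0.482 + 3200·0.728 + 1300·0.547 + 4400·0.498)/14400 = 0.54742
V̂(p̂_st) = Σ W_h² p̂_h(1−p̂_h)/(n_h−1):
  stratum Unit A: (5500/14400)²·0.482·0.518/244 = 0.000149275
  stratum Unit B: (3200/14400)²·0.728·0.272/455 = 2.14914e-05
  stratum Unit C: (1300/14400)²·0.547·0.453/127 = 1.59017e-05
  stratum Unit D: (4400/14400)²·0.498·0.502/831 = 2.80875e-05
V̂(p̂_st) = 0.000214756; SE = √V̂ = 0.0146545

p̂_st ≈ 0.5474, SE ≈ 0.0147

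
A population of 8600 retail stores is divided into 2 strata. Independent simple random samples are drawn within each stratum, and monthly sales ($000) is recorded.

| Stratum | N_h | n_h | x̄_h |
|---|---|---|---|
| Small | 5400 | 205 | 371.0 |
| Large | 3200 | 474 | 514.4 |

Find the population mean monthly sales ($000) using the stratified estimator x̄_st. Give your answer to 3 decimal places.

N = Σ N_h = 8600. Stratum weights W_h = N_h/N.
x̄_st = (5400·371.0 + 3200·514.4) / 8600 = 424.35814

x̄_st ≈ 424.358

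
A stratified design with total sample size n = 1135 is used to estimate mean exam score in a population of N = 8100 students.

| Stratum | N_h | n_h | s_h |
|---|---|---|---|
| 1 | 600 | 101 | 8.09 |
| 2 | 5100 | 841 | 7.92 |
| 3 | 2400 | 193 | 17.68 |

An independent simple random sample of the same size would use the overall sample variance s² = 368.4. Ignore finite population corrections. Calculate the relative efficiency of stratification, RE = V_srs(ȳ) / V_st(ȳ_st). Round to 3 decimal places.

V̂(ȳ_st) = Σ W_h² s_h²/n_h, with W_h = N_h/N and N = 8100:
  stratum 1: (600/8100)²·8.09²/101 = 0.00355556
  stratum 2: (5100/8100)²·7.92²/841 = 0.0295682
  stratum 3: (2400/8100)²·17.68²/193 = 0.142187
V_st = 0.175311
V_srs = s²/n = 368.4/1135 = 0.324581
Relative efficiency = V_srs / V_st = 0.324581/0.175311 = 1.8515

RE ≈ 1.851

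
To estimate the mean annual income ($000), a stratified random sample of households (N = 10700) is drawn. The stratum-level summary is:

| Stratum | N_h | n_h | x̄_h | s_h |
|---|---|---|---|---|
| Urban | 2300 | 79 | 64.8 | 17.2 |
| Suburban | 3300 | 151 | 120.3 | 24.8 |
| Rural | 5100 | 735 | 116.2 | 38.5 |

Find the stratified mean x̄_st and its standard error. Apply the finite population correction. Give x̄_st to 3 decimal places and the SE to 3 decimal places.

x̄_st = Σ W_h x̄_h = (2300·64.8 + 3300·120.3 + 5100·116.2)/10700 = 106.41589
V̂(x̄_st) = Σ W_h² (1 − n_h/N_h) s_h²/n_h, with W_h = N_h/N and N = 10700:
  stratum Urban: (2300/10700)²·(1 − 79/2300)·17.2²/79 = 0.167085
  stratum Suburban: (3300/10700)²·(1 − 151/3300)·24.8²/151 = 0.369697
  stratum Rural: (5100/10700)²·(1 − 735/5100)·38.5²/735 = 0.392122
V̂(x̄_st) = 0.928904
SE(x̄_st) = √0.928904 = 0.963797

x̄_st ≈ 106.416, SE ≈ 0.964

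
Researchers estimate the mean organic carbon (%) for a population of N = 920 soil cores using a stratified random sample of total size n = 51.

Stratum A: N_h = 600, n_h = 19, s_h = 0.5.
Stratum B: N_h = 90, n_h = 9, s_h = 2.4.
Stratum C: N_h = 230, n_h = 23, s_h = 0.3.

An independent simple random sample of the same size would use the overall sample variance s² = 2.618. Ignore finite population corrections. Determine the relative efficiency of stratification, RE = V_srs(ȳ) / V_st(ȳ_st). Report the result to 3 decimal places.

V̂(ȳ_st) = Σ W_h² s_h²/n_h, with W_h = N_h/N and N = 920:
  stratum A: (600/920)²·0.5²/19 = 0.00559646
  stratum B: (90/920)²·2.4²/9 = 0.00612476
  stratum C: (230/920)²·0.3²/23 = 0.000244565
V_st = 0.0119658
V_srs = s²/n = 2.618/51 = 0.0513333
Relative efficiency = V_srs / V_st = 0.0513333/0.0119658 = 4.2900

RE ≈ 4.290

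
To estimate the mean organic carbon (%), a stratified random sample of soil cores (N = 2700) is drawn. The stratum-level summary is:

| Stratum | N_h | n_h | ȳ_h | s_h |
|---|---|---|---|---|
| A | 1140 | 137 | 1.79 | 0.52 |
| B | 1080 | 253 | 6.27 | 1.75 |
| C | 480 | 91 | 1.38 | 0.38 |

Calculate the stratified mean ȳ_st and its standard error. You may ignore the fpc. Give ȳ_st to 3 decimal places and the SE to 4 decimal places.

ȳ_st ≈ 3.509, SE ≈ 0.0484

ȳ_st = Σ W_h ȳ_h = (1140·1.79 + 1080·6.27 + 480·1.38)/2700 = 3.50911
V̂(ȳ_st) = Σ W_h² s_h²/n_h, with W_h = N_h/N and N = 2700:
  stratum A: (1140/2700)²·0.52²/137 = 0.000351859
  stratum B: (1080/2700)²·1.75²/253 = 0.00193676
  stratum C: (480/2700)²·0.38²/91 = 5.01511e-05
V̂(ȳ_st) = 0.00233877
SE(ȳ_st) = √0.00233877 = 0.0483608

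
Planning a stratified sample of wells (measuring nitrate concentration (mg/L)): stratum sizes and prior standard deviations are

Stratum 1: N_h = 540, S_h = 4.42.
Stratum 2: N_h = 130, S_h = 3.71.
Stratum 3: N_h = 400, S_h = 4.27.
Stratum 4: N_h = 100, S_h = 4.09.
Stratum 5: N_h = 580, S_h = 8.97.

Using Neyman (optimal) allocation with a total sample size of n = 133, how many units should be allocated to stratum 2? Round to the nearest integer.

Neyman allocation: n_h = n · N_h S_h / Σ N_i S_i, with n = 133.
  stratum 1: N_h·S_h = 540·4.42 = 2386.80
  stratum 2: N_h·S_h = 130·3.71 = 482.30
  stratum 3: N_h·S_h = 400·4.27 = 1708.00
  stratum 4: N_h·S_h = 100·4.09 = 409.00
  stratum 5: N_h·S_h = 580·8.97 = 5202.60
Σ N_h S_h = 10188.70
n for stratum 2 = 133·482.30/10188.70 = 6.296 → 6

6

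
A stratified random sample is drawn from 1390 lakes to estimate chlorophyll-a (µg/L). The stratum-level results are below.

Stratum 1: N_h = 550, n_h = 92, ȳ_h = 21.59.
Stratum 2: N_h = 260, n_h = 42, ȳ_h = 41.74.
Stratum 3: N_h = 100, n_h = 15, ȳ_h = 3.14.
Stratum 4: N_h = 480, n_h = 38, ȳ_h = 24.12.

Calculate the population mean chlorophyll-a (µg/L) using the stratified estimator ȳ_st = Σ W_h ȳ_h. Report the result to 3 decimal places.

ȳ_st ≈ 24.905

N = Σ N_h = 1390. Stratum weights W_h = N_h/N.
ȳ_st = (550·21.59 + 260·41.74 + 100·3.14 + 480·24.12) / 1390 = 24.90540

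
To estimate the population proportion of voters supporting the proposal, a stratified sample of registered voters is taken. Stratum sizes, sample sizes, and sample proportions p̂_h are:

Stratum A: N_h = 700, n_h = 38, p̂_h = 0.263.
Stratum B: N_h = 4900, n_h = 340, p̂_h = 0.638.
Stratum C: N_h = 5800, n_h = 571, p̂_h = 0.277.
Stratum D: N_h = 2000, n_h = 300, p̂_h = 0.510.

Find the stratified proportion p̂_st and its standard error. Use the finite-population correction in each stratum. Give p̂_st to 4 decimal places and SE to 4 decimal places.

N = 13400; stratum weights W_h = N_h/N.
p̂_st = Σ W_h p̂_h = (700·0.263 + 4900·0.638 + 5800·0.277 + 2000·0.510)/13400 = 0.44305
V̂(p̂_st) = Σ W_h² (1 − n_h/N_h) p̂_h(1−p̂_h)/(n_h−1):
  stratum A: (700/13400)²·(1 − 38/700)·0.263·0.737/37 = 1.35197e-05
  stratum B: (4900/13400)²·(1 − 340/4900)·0.638·0.362/339 = 8.47776e-05
  stratum C: (5800/13400)²·(1 − 571/5800)·0.277·0.723/570 = 5.93445e-05
  stratum D: (2000/13400)²·(1 − 300/2000)·0.510·0.490/299 = 1.58258e-05
V̂(p̂_st) = 0.000173468; SE = √V̂ = 0.0131707

p̂_st ≈ 0.4431, SE ≈ 0.0132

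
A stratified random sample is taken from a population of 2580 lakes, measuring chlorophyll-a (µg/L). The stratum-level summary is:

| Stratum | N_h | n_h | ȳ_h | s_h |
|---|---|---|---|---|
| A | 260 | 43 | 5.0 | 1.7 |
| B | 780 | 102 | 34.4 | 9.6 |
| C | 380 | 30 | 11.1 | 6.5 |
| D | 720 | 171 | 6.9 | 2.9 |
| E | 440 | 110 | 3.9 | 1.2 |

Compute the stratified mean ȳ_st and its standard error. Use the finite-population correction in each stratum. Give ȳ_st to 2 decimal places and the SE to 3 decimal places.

ȳ_st ≈ 15.13, SE ≈ 0.322

ȳ_st = Σ W_h ȳ_h = (260·5.0 + 780·34.4 + 380·11.1 + 720·6.9 + 440·3.9)/2580 = 15.12946
V̂(ȳ_st) = Σ W_h² (1 − n_h/N_h) s_h²/n_h, with W_h = N_h/N and N = 2580:
  stratum A: (260/2580)²·(1 − 43/260)·1.7²/43 = 0.00056967
  stratum B: (780/2580)²·(1 − 102/780)·9.6²/102 = 0.0717839
  stratum C: (380/2580)²·(1 − 30/380)·6.5²/30 = 0.0281396
  stratum D: (720/2580)²·(1 − 171/720)·2.9²/171 = 0.00292055
  stratum E: (440/2580)²·(1 − 110/440)·1.2²/110 = 0.00028556
V̂(ȳ_st) = 0.103699
SE(ȳ_st) = √0.103699 = 0.322024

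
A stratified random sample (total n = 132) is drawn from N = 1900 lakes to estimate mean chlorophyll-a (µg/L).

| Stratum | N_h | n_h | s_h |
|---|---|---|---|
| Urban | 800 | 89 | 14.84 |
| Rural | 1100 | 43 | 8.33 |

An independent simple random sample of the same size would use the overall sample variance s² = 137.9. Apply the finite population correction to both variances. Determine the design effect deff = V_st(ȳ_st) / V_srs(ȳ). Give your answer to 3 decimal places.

V̂(ȳ_st) = Σ W_h² (1 − n_h/N_h) s_h²/n_h, with W_h = N_h/N and N = 1900:
  stratum Urban: (800/1900)²·(1 − 89/800)·14.84²/89 = 0.389879
  stratum Rural: (1100/1900)²·(1 − 43/1100)·8.33²/43 = 0.519735
V_st = 0.909614
V_srs = (1 − 132/1900)·137.9/132 = 0.972118
deff = V_st / V_srs = 0.909614/0.972118 = 0.9357

deff ≈ 0.936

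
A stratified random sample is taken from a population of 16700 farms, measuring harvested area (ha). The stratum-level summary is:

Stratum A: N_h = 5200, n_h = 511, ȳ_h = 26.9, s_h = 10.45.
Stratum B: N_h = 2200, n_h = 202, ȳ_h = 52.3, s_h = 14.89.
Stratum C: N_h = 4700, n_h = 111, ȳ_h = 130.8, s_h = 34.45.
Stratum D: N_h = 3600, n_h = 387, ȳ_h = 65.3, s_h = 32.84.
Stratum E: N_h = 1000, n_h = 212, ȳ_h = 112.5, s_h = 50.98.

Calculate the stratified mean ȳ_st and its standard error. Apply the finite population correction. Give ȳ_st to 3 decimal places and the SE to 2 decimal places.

ȳ_st = Σ W_h ȳ_h = (5200·26.9 + 2200·52.3 + 4700·130.8 + 3600·65.3 + 1000·112.5)/16700 = 72.89102
V̂(ȳ_st) = Σ W_h² (1 − n_h/N_h) s_h²/n_h, with W_h = N_h/N and N = 16700:
  stratum A: (5200/16700)²·(1 − 511/5200)·10.45²/511 = 0.0186837
  stratum B: (2200/16700)²·(1 − 202/2200)·14.89²/202 = 0.0172991
  stratum C: (4700/16700)²·(1 − 111/4700)·34.45²/111 = 0.826872
  stratum D: (3600/16700)²·(1 − 387/3600)·32.84²/387 = 0.115578
  stratum E: (1000/16700)²·(1 − 212/1000)·50.98²/212 = 0.0346383
V̂(ȳ_st) = 1.01307
SE(ȳ_st) = √1.01307 = 1.00651

ȳ_st ≈ 72.891, SE ≈ 1.01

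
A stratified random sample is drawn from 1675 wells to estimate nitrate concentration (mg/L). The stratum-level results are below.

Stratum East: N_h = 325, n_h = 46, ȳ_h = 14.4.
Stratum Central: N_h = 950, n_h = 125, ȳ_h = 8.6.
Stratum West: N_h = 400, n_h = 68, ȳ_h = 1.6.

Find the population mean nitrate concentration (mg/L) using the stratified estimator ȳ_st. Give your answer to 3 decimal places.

ȳ_st ≈ 8.054

N = Σ N_h = 1675. Stratum weights W_h = N_h/N.
ȳ_st = (325·14.4 + 950·8.6 + 400·1.6) / 1675 = 8.05373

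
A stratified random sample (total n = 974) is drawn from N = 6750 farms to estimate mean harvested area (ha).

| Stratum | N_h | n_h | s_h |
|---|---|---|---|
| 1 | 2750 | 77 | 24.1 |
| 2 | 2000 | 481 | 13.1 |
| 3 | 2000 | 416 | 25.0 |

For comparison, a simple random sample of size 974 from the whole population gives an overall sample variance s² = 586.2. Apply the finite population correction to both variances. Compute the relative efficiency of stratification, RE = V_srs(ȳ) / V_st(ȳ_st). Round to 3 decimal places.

V̂(ȳ_st) = Σ W_h² (1 − n_h/N_h) s_h²/n_h, with W_h = N_h/N and N = 6750:
  stratum 1: (2750/6750)²·(1 − 77/2750)·24.1²/77 = 1.21694
  stratum 2: (2000/6750)²·(1 − 481/2000)·13.1²/481 = 0.0237891
  stratum 3: (2000/6750)²·(1 − 416/2000)·25.0²/416 = 0.104463
V_st = 1.34519
V_srs = (1 − 974/6750)·586.2/974 = 0.515004
Relative efficiency = V_srs / V_st = 0.515004/1.34519 = 0.3828

RE ≈ 0.383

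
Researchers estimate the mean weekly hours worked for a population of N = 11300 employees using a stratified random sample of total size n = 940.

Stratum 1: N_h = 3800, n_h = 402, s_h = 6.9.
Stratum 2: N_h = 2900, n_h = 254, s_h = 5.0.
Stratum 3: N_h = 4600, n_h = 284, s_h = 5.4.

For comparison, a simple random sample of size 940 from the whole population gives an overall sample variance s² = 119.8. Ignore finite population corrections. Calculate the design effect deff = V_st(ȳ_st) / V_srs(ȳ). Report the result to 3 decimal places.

deff ≈ 0.289

V̂(ȳ_st) = Σ W_h² s_h²/n_h, with W_h = N_h/N and N = 11300:
  stratum 1: (3800/11300)²·6.9²/402 = 0.0133931
  stratum 2: (2900/11300)²·5.0²/254 = 0.00648254
  stratum 3: (4600/11300)²·5.4²/284 = 0.0170148
V_st = 0.0368905
V_srs = s²/n = 119.8/940 = 0.127447
deff = V_st / V_srs = 0.0368905/0.127447 = 0.2895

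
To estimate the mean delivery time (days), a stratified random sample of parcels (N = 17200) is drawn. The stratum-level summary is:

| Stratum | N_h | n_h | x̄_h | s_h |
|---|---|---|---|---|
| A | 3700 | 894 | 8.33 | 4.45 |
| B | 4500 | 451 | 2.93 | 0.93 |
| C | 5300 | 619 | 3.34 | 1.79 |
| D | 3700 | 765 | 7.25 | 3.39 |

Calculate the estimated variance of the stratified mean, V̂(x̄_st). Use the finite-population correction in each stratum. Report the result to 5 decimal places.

V̂(x̄_st) ≈ 0.00188

V̂(x̄_st) = Σ W_h² (1 − n_h/N_h) s_h²/n_h, with W_h = N_h/N and N = 17200:
  stratum A: (3700/17200)²·(1 − 894/3700)·4.45²/894 = 0.000777347
  stratum B: (4500/17200)²·(1 − 451/4500)·0.93²/451 = 0.000118112
  stratum C: (5300/17200)²·(1 − 619/5300)·1.79²/619 = 0.000434083
  stratum D: (3700/17200)²·(1 − 765/3700)·3.39²/765 = 0.000551431
V̂(x̄_st) = 0.00188097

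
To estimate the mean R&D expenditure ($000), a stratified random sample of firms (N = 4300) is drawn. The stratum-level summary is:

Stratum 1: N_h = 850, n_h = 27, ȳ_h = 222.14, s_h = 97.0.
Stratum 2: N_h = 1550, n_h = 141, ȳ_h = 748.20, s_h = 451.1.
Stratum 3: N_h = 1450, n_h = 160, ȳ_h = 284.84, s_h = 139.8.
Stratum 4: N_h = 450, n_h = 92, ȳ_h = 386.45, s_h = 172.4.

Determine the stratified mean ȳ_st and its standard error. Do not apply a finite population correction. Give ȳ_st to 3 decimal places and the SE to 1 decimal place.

ȳ_st ≈ 450.105, SE ≈ 14.8

ȳ_st = Σ W_h ȳ_h = (850·222.14 + 1550·748.20 + 1450·284.84 + 450·386.45)/4300 = 450.10453
V̂(ȳ_st) = Σ W_h² s_h²/n_h, with W_h = N_h/N and N = 4300:
  stratum 1: (850/4300)²·97.0²/27 = 13.617
  stratum 2: (1550/4300)²·451.1²/141 = 187.522
  stratum 3: (1450/4300)²·139.8²/160 = 13.8897
  stratum 4: (450/4300)²·172.4²/92 = 3.53814
V̂(ȳ_st) = 218.567
SE(ȳ_st) = √218.567 = 14.784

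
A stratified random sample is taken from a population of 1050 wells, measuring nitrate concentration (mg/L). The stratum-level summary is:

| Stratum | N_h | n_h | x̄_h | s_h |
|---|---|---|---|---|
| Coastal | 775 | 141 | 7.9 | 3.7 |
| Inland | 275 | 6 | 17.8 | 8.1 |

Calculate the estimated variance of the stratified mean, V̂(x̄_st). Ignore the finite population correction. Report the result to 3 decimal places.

V̂(x̄_st) = Σ W_h² s_h²/n_h, with W_h = N_h/N and N = 1050:
  stratum Coastal: (775/1050)²·3.7²/141 = 0.0528943
  stratum Inland: (275/1050)²·8.1²/6 = 0.750077
V̂(x̄_st) = 0.802971

V̂(x̄_st) ≈ 0.803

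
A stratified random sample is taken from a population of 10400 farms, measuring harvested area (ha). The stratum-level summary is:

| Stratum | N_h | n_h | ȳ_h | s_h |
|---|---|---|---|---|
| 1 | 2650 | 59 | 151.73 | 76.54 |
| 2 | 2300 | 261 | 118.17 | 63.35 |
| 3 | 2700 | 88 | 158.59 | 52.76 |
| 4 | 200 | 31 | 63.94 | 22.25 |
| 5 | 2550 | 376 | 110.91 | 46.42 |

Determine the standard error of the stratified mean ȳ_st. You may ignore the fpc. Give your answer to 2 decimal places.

SE(ȳ_st) ≈ 3.11

V̂(ȳ_st) = Σ W_h² s_h²/n_h, with W_h = N_h/N and N = 10400:
  stratum 1: (2650/10400)²·76.54²/59 = 6.44689
  stratum 2: (2300/10400)²·63.35²/261 = 0.752041
  stratum 3: (2700/10400)²·52.76²/88 = 2.132
  stratum 4: (200/10400)²·22.25²/31 = 0.00590598
  stratum 5: (2550/10400)²·46.42²/376 = 0.344537
V̂(ȳ_st) = 9.68137
SE(ȳ_st) = √9.68137 = 3.11149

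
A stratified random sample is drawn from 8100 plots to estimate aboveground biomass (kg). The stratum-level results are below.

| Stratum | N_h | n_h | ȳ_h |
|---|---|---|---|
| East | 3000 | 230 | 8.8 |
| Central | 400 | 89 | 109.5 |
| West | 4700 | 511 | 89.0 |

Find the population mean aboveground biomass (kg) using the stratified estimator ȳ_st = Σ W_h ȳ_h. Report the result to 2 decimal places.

ȳ_st ≈ 60.31

N = Σ N_h = 8100. Stratum weights W_h = N_h/N.
ȳ_st = (3000·8.8 + 400·109.5 + 4700·89.0) / 8100 = 60.3086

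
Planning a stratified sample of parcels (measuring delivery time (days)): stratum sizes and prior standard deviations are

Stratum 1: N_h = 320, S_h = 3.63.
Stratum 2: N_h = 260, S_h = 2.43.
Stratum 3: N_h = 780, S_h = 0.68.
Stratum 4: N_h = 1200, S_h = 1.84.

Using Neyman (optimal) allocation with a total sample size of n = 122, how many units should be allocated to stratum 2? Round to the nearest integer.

Neyman allocation: n_h = n · N_h S_h / Σ N_i S_i, with n = 122.
  stratum 1: N_h·S_h = 320·3.63 = 1161.60
  stratum 2: N_h·S_h = 260·2.43 = 631.80
  stratum 3: N_h·S_h = 780·0.68 = 530.40
  stratum 4: N_h·S_h = 1200·1.84 = 2208.00
Σ N_h S_h = 4531.80
n for stratum 2 = 122·631.80/4531.80 = 17.009 → 17

17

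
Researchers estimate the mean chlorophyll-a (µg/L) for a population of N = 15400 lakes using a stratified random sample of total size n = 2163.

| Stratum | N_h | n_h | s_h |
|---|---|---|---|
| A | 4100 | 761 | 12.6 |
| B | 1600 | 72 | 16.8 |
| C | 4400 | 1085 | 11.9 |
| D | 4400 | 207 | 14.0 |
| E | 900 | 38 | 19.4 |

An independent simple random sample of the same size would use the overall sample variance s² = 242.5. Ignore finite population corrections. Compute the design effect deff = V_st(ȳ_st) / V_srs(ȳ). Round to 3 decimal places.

deff ≈ 1.596

V̂(ȳ_st) = Σ W_h² s_h²/n_h, with W_h = N_h/N and N = 15400:
  stratum A: (4100/15400)²·12.6²/761 = 0.0147871
  stratum B: (1600/15400)²·16.8²/72 = 0.042314
  stratum C: (4400/15400)²·11.9²/1085 = 0.0106544
  stratum D: (4400/15400)²·14.0²/207 = 0.0772947
  stratum E: (900/15400)²·19.4²/38 = 0.033827
V_st = 0.178877
V_srs = s²/n = 242.5/2163 = 0.112113
deff = V_st / V_srs = 0.178877/0.112113 = 1.5955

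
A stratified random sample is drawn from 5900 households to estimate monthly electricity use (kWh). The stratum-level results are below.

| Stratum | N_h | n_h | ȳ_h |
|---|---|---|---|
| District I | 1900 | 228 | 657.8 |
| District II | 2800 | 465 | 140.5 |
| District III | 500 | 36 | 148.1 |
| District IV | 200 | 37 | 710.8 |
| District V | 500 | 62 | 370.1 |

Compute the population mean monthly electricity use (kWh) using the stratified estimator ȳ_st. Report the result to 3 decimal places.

N = Σ N_h = 5900. Stratum weights W_h = N_h/N.
ȳ_st = (1900·657.8 + 2800·140.5 + 500·148.1 + 200·710.8 + 500·370.1) / 5900 = 346.52203

ȳ_st ≈ 346.522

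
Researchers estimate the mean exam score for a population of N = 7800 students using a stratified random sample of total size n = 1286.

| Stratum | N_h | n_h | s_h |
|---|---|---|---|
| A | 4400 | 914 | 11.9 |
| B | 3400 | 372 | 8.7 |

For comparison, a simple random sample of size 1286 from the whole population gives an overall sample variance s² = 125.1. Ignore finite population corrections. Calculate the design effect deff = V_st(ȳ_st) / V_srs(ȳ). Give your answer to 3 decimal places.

V̂(ȳ_st) = Σ W_h² s_h²/n_h, with W_h = N_h/N and N = 7800:
  stratum A: (4400/7800)²·11.9²/914 = 0.0493019
  stratum B: (3400/7800)²·8.7²/372 = 0.0386602
V_st = 0.0879621
V_srs = s²/n = 125.1/1286 = 0.0972784
deff = V_st / V_srs = 0.0879621/0.0972784 = 0.9042

deff ≈ 0.904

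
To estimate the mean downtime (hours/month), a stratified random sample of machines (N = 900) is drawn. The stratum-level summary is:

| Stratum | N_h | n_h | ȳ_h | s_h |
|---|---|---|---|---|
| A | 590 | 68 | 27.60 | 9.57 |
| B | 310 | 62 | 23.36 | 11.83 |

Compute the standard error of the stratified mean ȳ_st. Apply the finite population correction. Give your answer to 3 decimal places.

SE(ȳ_st) ≈ 0.852

V̂(ȳ_st) = Σ W_h² (1 − n_h/N_h) s_h²/n_h, with W_h = N_h/N and N = 900:
  stratum A: (590/900)²·(1 − 68/590)·9.57²/68 = 0.512097
  stratum B: (310/900)²·(1 − 62/310)·11.83²/62 = 0.214243
V̂(ȳ_st) = 0.72634
SE(ȳ_st) = √0.72634 = 0.852256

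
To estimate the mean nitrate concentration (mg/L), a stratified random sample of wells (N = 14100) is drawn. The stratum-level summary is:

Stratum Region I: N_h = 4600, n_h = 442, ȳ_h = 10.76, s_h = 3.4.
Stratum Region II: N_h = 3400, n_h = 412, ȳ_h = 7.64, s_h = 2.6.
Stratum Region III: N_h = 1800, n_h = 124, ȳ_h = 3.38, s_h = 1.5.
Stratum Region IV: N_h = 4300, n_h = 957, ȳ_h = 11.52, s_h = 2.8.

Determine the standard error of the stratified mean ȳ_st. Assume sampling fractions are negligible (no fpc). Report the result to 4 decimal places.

SE(ȳ_st) ≈ 0.0692

V̂(ȳ_st) = Σ W_h² s_h²/n_h, with W_h = N_h/N and N = 14100:
  stratum Region I: (4600/14100)²·3.4²/442 = 0.00278364
  stratum Region II: (3400/14100)²·2.6²/412 = 0.000954046
  stratum Region III: (1800/14100)²·1.5²/124 = 0.000295711
  stratum Region IV: (4300/14100)²·2.8²/957 = 0.000761908
V̂(ȳ_st) = 0.0047953
SE(ȳ_st) = √0.0047953 = 0.0692481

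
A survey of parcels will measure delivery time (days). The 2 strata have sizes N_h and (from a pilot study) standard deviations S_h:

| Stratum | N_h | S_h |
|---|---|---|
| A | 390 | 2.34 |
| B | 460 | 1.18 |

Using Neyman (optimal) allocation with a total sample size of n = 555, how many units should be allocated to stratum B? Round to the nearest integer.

207

Neyman allocation: n_h = n · N_h S_h / Σ N_i S_i, with n = 555.
  stratum A: N_h·S_h = 390·2.34 = 912.60
  stratum B: N_h·S_h = 460·1.18 = 542.80
Σ N_h S_h = 1455.40
n for stratum B = 555·542.80/1455.40 = 206.991 → 207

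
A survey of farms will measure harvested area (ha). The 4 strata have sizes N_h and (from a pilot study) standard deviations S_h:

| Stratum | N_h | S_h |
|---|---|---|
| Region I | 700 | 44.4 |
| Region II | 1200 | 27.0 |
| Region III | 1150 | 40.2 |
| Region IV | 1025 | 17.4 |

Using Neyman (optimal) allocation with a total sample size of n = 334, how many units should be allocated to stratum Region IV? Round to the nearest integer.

Neyman allocation: n_h = n · N_h S_h / Σ N_i S_i, with n = 334.
  stratum Region I: N_h·S_h = 700·44.4 = 31080.00
  stratum Region II: N_h·S_h = 1200·27.0 = 32400.00
  stratum Region III: N_h·S_h = 1150·40.2 = 46230.00
  stratum Region IV: N_h·S_h = 1025·17.4 = 17835.00
Σ N_h S_h = 127545.00
n for stratum Region IV = 334·17835.00/127545.00 = 46.704 → 47

47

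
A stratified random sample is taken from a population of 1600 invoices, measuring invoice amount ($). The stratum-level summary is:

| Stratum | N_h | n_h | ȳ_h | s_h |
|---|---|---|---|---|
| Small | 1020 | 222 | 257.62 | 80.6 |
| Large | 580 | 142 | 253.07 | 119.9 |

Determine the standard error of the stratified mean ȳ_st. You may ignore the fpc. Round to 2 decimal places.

SE(ȳ_st) ≈ 5.02

V̂(ȳ_st) = Σ W_h² s_h²/n_h, with W_h = N_h/N and N = 1600:
  stratum Small: (1020/1600)²·80.6²/222 = 11.8926
  stratum Large: (580/1600)²·119.9²/142 = 13.3035
V̂(ȳ_st) = 25.1961
SE(ȳ_st) = √25.1961 = 5.01957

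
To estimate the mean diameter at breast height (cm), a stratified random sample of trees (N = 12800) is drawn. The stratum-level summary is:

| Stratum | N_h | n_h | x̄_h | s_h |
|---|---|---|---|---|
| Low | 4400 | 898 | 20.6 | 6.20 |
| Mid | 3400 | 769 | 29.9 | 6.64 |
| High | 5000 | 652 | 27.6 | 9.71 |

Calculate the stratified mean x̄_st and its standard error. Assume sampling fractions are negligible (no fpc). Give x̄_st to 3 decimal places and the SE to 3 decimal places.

x̄_st ≈ 25.805, SE ≈ 0.177

x̄_st = Σ W_h x̄_h = (4400·20.6 + 3400·29.9 + 5000·27.6)/12800 = 25.80469
V̂(x̄_st) = Σ W_h² s_h²/n_h, with W_h = N_h/N and N = 12800:
  stratum Low: (4400/12800)²·6.20²/898 = 0.00505816
  stratum Mid: (3400/12800)²·6.64²/769 = 0.00404527
  stratum High: (5000/12800)²·9.71²/652 = 0.0220654
V̂(x̄_st) = 0.0311688
SE(x̄_st) = √0.0311688 = 0.176547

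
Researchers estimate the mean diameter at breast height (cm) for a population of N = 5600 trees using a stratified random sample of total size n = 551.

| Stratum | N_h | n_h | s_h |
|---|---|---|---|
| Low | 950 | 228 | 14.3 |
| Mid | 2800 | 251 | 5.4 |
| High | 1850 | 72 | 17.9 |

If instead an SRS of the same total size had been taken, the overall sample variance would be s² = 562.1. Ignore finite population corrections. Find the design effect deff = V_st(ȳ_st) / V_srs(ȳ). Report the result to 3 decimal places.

deff ≈ 0.530

V̂(ȳ_st) = Σ W_h² s_h²/n_h, with W_h = N_h/N and N = 5600:
  stratum Low: (950/5600)²·14.3²/228 = 0.0258112
  stratum Mid: (2800/5600)²·5.4²/251 = 0.0290438
  stratum High: (1850/5600)²·17.9²/72 = 0.48567
V_st = 0.540525
V_srs = s²/n = 562.1/551 = 1.02015
deff = V_st / V_srs = 0.540525/1.02015 = 0.5299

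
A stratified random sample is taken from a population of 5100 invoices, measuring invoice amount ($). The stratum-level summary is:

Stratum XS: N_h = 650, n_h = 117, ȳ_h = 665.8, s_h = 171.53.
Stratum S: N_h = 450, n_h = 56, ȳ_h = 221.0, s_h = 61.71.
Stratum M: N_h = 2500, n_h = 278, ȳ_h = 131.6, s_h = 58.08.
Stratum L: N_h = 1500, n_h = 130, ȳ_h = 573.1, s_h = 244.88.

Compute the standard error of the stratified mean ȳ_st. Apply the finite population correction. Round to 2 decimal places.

V̂(ȳ_st) = Σ W_h² (1 − n_h/N_h) s_h²/n_h, with W_h = N_h/N and N = 5100:
  stratum XS: (650/5100)²·(1 − 117/650)·171.53²/117 = 3.34961
  stratum S: (450/5100)²·(1 − 56/450)·61.71²/56 = 0.463545
  stratum M: (2500/5100)²·(1 − 278/2500)·58.08²/278 = 2.59151
  stratum L: (1500/5100)²·(1 − 130/1500)·244.88²/130 = 36.4447
V̂(ȳ_st) = 42.8494
SE(ȳ_st) = √42.8494 = 6.54594

SE(ȳ_st) ≈ 6.55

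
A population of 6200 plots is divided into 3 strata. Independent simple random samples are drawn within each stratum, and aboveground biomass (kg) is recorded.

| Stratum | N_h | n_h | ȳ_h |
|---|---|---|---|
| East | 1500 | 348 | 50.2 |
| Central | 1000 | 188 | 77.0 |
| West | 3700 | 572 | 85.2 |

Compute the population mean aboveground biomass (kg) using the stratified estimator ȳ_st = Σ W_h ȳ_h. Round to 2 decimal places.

ȳ_st ≈ 75.41

N = Σ N_h = 6200. Stratum weights W_h = N_h/N.
ȳ_st = (1500·50.2 + 1000·77.0 + 3700·85.2) / 6200 = 75.4097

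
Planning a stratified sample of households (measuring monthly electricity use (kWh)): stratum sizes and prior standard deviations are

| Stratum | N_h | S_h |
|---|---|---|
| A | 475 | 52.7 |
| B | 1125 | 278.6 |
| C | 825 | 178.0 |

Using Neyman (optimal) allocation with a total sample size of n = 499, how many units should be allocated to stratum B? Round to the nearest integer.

322

Neyman allocation: n_h = n · N_h S_h / Σ N_i S_i, with n = 499.
  stratum A: N_h·S_h = 475·52.7 = 25032.50
  stratum B: N_h·S_h = 1125·278.6 = 313425.00
  stratum C: N_h·S_h = 825·178.0 = 146850.00
Σ N_h S_h = 485307.50
n for stratum B = 499·313425.00/485307.50 = 322.268 → 322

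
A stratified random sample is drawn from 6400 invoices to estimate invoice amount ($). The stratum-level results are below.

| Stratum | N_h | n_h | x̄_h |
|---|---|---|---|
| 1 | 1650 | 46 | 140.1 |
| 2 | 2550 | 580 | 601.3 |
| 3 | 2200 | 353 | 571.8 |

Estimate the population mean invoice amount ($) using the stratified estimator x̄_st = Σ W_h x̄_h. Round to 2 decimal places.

x̄_st ≈ 472.26

N = Σ N_h = 6400. Stratum weights W_h = N_h/N.
x̄_st = (1650·140.1 + 2550·601.3 + 2200·571.8) / 6400 = 472.2563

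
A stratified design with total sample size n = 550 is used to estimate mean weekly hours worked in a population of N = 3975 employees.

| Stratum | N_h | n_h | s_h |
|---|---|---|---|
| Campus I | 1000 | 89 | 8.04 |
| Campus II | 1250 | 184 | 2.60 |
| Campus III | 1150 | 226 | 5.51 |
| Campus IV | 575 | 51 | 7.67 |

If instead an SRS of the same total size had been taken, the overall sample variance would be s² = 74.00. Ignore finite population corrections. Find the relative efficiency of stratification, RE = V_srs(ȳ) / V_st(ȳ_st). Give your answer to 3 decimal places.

V̂(ȳ_st) = Σ W_h² s_h²/n_h, with W_h = N_h/N and N = 3975:
  stratum Campus I: (1000/3975)²·8.04²/89 = 0.0459672
  stratum Campus II: (1250/3975)²·2.60²/184 = 0.00363308
  stratum Campus III: (1150/3975)²·5.51²/226 = 0.0112439
  stratum Campus IV: (575/3975)²·7.67²/51 = 0.0241369
V_st = 0.0849811
V_srs = s²/n = 74.00/550 = 0.134545
Relative efficiency = V_srs / V_st = 0.134545/0.0849811 = 1.5832

RE ≈ 1.583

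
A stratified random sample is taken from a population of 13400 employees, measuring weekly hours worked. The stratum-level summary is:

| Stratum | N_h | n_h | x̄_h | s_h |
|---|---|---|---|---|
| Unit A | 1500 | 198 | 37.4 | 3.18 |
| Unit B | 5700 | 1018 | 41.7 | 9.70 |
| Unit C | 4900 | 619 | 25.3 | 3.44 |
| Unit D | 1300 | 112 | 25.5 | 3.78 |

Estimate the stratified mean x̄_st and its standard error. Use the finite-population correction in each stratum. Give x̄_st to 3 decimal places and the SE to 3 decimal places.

x̄_st = Σ W_h x̄_h = (1500·37.4 + 5700·41.7 + 4900·25.3 + 1300·25.5)/13400 = 33.65000
V̂(x̄_st) = Σ W_h² (1 − n_h/N_h) s_h²/n_h, with W_h = N_h/N and N = 13400:
  stratum Unit A: (1500/13400)²·(1 − 198/1500)·3.18²/198 = 0.000555497
  stratum Unit B: (5700/13400)²·(1 − 1018/5700)·9.70²/1018 = 0.013737
  stratum Unit C: (4900/13400)²·(1 − 619/4900)·3.44²/619 = 0.00223336
  stratum Unit D: (1300/13400)²·(1 − 112/1300)·3.78²/112 = 0.00109728
V̂(x̄_st) = 0.0176231
SE(x̄_st) = √0.0176231 = 0.132752

x̄_st ≈ 33.650, SE ≈ 0.133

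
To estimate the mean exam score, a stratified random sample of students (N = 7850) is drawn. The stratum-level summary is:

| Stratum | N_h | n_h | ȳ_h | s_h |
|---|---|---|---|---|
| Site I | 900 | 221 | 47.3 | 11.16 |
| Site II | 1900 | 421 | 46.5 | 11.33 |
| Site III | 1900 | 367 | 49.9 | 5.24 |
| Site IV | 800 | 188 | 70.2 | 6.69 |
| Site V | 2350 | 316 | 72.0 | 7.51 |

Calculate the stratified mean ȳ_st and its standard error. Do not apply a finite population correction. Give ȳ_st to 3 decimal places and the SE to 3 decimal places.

ȳ_st ≈ 57.464, SE ≈ 0.219

ȳ_st = Σ W_h ȳ_h = (900·47.3 + 1900·46.5 + 1900·49.9 + 800·70.2 + 2350·72.0)/7850 = 57.46369
V̂(ȳ_st) = Σ W_h² s_h²/n_h, with W_h = N_h/N and N = 7850:
  stratum Site I: (900/7850)²·11.16²/221 = 0.00740767
  stratum Site II: (1900/7850)²·11.33²/421 = 0.0178626
  stratum Site III: (1900/7850)²·5.24²/367 = 0.00438293
  stratum Site IV: (800/7850)²·6.69²/188 = 0.00247249
  stratum Site V: (2350/7850)²·7.51²/316 = 0.0159952
V̂(ȳ_st) = 0.0481209
SE(ȳ_st) = √0.0481209 = 0.219365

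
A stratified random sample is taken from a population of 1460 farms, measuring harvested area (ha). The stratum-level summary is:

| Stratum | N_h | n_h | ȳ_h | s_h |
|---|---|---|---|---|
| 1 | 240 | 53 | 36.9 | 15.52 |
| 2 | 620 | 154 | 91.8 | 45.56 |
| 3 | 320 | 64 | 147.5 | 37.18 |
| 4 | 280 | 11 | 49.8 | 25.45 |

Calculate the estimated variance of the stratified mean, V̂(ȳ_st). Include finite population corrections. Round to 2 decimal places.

V̂(ȳ_st) ≈ 4.83

V̂(ȳ_st) = Σ W_h² (1 − n_h/N_h) s_h²/n_h, with W_h = N_h/N and N = 1460:
  stratum 1: (240/1460)²·(1 − 53/240)·15.52²/53 = 0.0956874
  stratum 2: (620/1460)²·(1 − 154/620)·45.56²/154 = 1.82692
  stratum 3: (320/1460)²·(1 − 64/320)·37.18²/64 = 0.830086
  stratum 4: (280/1460)²·(1 − 11/280)·25.45²/11 = 2.08059
V̂(ȳ_st) = 4.83328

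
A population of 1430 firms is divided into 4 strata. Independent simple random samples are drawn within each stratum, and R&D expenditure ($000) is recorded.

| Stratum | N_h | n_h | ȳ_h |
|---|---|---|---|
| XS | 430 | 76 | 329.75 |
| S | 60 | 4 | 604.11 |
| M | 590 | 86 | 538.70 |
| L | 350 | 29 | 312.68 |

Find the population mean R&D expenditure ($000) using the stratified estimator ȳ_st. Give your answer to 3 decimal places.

N = Σ N_h = 1430. Stratum weights W_h = N_h/N.
ȳ_st = (430·329.75 + 60·604.11 + 590·538.70 + 350·312.68) / 1430 = 423.29378

ȳ_st ≈ 423.294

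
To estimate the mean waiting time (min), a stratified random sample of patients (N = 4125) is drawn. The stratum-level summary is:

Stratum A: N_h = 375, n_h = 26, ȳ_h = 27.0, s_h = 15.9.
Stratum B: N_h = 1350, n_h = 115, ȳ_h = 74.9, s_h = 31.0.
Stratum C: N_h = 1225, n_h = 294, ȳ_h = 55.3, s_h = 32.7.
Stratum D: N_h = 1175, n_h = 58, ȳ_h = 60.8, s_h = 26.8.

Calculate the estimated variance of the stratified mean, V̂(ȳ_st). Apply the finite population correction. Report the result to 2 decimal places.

V̂(ȳ_st) = Σ W_h² (1 − n_h/N_h) s_h²/n_h, with W_h = N_h/N and N = 4125:
  stratum A: (375/4125)²·(1 − 26/375)·15.9²/26 = 0.0747876
  stratum B: (1350/4125)²·(1 − 115/1350)·31.0²/115 = 0.818801
  stratum C: (1225/4125)²·(1 − 294/1225)·32.7²/294 = 0.243773
  stratum D: (1175/4125)²·(1 − 58/1175)·26.8²/58 = 0.955179
V̂(ȳ_st) = 2.09254

V̂(ȳ_st) ≈ 2.09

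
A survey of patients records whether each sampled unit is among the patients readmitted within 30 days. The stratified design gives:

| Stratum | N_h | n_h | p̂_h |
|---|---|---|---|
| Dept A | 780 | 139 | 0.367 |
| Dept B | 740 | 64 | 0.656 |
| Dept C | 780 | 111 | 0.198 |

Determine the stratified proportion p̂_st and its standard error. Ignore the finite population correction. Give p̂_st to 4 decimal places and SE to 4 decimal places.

N = 2300; stratum weights W_h = N_h/N.
p̂_st = Σ W_h p̂_h = (780·0.367 + 740·0.656 + 780·0.198)/2300 = 0.40267
V̂(p̂_st) = Σ W_h² p̂_h(1−p̂_h)/(n_h−1):
  stratum Dept A: (780/2300)²·0.367·0.633/138 = 0.000193608
  stratum Dept B: (740/2300)²·0.656·0.344/63 = 0.000370791
  stratum Dept C: (780/2300)²·0.198·0.802/110 = 0.000166028
V̂(p̂_st) = 0.000730427; SE = √V̂ = 0.0270264

p̂_st ≈ 0.4027, SE ≈ 0.0270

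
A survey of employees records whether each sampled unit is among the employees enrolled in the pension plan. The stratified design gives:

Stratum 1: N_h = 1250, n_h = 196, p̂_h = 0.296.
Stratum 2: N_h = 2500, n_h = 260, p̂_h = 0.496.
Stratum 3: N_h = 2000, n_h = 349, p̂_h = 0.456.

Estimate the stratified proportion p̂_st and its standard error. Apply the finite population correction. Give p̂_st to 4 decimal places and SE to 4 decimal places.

N = 5750; stratum weights W_h = N_h/N.
p̂_st = Σ W_h p̂_h = (1250·0.296 + 2500·0.496 + 2000·0.456)/5750 = 0.43861
V̂(p̂_st) = Σ W_h² (1 − n_h/N_h) p̂_h(1−p̂_h)/(n_h−1):
  stratum 1: (1250/5750)²·(1 − 196/1250)·0.296·0.704/195 = 4.25838e-05
  stratum 2: (2500/5750)²·(1 − 260/2500)·0.496·0.504/259 = 0.00016348
  stratum 3: (2000/5750)²·(1 − 349/2000)·0.456·0.544/348 = 7.11911e-05
V̂(p̂_st) = 0.000277255; SE = √V̂ = 0.016651

p̂_st ≈ 0.4386, SE ≈ 0.0167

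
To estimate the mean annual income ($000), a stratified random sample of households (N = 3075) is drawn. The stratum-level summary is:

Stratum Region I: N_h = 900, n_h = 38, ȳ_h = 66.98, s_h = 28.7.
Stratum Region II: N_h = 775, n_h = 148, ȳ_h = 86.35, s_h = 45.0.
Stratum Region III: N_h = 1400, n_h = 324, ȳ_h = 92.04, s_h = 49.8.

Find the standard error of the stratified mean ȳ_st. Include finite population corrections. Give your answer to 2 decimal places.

SE(ȳ_st) ≈ 1.92

V̂(ȳ_st) = Σ W_h² (1 − n_h/N_h) s_h²/n_h, with W_h = N_h/N and N = 3075:
  stratum Region I: (900/3075)²·(1 − 38/900)·28.7²/38 = 1.77844
  stratum Region II: (775/3075)²·(1 − 148/775)·45.0²/148 = 0.703141
  stratum Region III: (1400/3075)²·(1 − 324/1400)·49.8²/324 = 1.21945
V̂(ȳ_st) = 3.70103
SE(ȳ_st) = √3.70103 = 1.92381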